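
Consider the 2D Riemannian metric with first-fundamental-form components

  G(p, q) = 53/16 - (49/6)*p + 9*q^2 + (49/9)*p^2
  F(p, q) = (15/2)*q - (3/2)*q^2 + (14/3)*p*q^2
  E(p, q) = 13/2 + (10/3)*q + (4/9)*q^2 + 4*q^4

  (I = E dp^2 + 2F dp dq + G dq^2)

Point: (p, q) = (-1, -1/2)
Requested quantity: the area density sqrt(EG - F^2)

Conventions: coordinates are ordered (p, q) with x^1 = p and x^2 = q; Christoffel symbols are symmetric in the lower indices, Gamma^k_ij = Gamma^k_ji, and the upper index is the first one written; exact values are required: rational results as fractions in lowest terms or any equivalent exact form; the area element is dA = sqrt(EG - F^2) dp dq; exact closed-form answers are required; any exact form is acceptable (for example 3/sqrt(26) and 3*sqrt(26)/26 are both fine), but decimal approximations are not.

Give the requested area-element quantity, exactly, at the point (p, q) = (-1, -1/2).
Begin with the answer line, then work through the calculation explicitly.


Answer: sqrt(EG - F^2) = sqrt(371146)/72

E = 187/36, F = -127/24, G = 2761/144; EG - F^2 = 185573/2592


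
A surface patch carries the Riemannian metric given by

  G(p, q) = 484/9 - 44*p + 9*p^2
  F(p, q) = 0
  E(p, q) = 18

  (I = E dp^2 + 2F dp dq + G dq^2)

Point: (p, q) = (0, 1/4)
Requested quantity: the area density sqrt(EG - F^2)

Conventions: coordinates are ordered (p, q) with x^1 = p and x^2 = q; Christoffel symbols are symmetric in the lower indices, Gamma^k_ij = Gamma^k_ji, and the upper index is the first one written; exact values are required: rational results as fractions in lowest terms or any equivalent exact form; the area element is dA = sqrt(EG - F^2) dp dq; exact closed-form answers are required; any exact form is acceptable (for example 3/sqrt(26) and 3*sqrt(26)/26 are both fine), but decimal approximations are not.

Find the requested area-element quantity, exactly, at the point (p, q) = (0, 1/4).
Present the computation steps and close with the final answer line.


E = 18, F = 0, G = 484/9; EG - F^2 = 968

Answer: sqrt(EG - F^2) = 22*sqrt(2)


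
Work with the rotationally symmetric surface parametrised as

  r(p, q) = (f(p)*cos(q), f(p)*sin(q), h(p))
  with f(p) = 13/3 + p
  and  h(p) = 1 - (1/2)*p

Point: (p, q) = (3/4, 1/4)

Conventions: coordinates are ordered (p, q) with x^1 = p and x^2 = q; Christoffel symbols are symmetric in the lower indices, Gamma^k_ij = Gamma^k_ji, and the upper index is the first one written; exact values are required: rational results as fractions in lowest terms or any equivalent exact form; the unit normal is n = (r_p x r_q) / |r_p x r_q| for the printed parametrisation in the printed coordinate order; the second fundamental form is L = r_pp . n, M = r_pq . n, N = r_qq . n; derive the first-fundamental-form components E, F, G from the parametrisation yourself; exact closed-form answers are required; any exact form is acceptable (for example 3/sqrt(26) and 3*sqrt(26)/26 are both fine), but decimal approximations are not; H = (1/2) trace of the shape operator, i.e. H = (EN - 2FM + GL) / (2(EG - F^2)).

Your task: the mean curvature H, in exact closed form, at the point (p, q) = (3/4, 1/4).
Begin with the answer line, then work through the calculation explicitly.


Answer: H = -6*sqrt(5)/305

f = 61/12, f' = 1, f'' = 0, h' = -1/2, h'' = 0
E = 5/4, F = 0, G = 3721/144; answer radicand W^2 = 5/4
unnormalised second-form numerators: l = 0, m = 0, n = -61/24; L = l/sqrt(5/4), and similarly M = m/sqrt(W^2), N = n/sqrt(W^2)
H = (E*n - 2*F*m + G*l) / (2*(EG - F^2)*sqrt(W^2)); E*n - 2*F*m + G*l = -305/96, EG - F^2 = 18605/576, so H = (-3/61)/sqrt(5/4)


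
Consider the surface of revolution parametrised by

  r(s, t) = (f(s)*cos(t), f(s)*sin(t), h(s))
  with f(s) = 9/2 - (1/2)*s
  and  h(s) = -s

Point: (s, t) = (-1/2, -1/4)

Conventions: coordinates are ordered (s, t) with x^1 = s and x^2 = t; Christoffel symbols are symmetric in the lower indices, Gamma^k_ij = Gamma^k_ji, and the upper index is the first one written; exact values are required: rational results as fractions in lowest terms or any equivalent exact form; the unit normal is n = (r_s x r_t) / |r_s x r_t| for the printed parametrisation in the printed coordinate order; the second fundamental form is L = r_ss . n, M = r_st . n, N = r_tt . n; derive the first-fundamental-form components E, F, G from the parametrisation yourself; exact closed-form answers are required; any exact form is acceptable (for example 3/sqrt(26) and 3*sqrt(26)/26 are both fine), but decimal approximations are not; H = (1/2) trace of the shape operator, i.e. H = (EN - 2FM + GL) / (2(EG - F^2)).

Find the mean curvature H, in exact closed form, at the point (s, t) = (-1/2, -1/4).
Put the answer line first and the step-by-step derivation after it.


Answer: H = -4*sqrt(5)/95

f = 19/4, f' = -1/2, f'' = 0, h' = -1, h'' = 0
E = 5/4, F = 0, G = 361/16; answer radicand W^2 = 5/4
unnormalised second-form numerators: l = 0, m = 0, n = -19/4; L = l/sqrt(5/4), and similarly M = m/sqrt(W^2), N = n/sqrt(W^2)
H = (E*n - 2*F*m + G*l) / (2*(EG - F^2)*sqrt(W^2)); E*n - 2*F*m + G*l = -95/16, EG - F^2 = 1805/64, so H = (-2/19)/sqrt(5/4)


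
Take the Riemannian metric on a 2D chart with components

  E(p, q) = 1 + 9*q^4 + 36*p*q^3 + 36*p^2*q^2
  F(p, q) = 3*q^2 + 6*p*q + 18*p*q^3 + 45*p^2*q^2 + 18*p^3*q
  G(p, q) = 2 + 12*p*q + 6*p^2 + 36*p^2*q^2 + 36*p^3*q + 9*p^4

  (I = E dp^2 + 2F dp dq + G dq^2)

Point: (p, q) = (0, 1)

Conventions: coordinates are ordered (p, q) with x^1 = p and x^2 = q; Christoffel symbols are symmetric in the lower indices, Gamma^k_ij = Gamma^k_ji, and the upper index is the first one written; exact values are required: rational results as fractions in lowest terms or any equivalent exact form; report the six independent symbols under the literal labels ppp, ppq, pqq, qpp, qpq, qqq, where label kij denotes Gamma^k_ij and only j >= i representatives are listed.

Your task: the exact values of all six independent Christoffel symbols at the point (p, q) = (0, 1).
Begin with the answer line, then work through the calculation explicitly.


Answer: Gamma_ppp = 18/11, Gamma_ppq = 18/11, Gamma_pqq = 0, Gamma_qpp = 6/11, Gamma_qpq = 6/11, Gamma_qqq = 0

E = 10, F = 3, G = 2 at the point
E_p = 36, E_q = 36, F_p = 24, F_q = 6, G_p = 12, G_q = 0
EG - F^2 = 11;  g^inv = (1/11) * [[2, -3], [-3, 10]]
first-kind symbols [ij,l] = (1/2)(d_i g_jl + d_j g_il - d_l g_ij): [pp,p] = E_p/2 = 18, [pp,q] = F_p - E_q/2 = 6, [pq,p] = E_q/2 = 18, [pq,q] = G_p/2 = 6, [qq,p] = F_q - G_p/2 = 0, [qq,q] = G_q/2 = 0
Gamma^p_ij = (G*[ij,p] - F*[ij,q])/(EG - F^2), Gamma^q_ij = (E*[ij,q] - F*[ij,p])/(EG - F^2)


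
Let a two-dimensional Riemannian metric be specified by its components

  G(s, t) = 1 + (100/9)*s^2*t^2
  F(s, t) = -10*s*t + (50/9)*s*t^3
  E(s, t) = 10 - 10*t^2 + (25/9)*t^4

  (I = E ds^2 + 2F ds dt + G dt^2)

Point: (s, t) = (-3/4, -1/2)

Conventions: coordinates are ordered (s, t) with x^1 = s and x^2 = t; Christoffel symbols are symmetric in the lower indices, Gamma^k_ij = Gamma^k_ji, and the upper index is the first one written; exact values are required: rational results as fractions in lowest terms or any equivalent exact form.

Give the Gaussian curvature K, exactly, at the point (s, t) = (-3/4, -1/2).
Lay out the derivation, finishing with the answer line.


E = 1105/144, F = -155/48, G = 41/16, EG - F^2 = 665/72 at the point
E_s = 0, E_t = 155/18, F_s = 155/36, F_t = 35/8, G_s = -25/6, G_t = -25/4
E_tt = -35/3, F_st = -35/6, G_ss = 50/9
Brioschi: K = (det M1 - det M2) / (EG - F^2)^2 with the standard first/second-derivative matrices M1, M2.
M1 = [[-E_tt/2 + F_st - G_ss/2, E_s/2, F_s - E_t/2], [F_t - G_s/2, E, F], [G_t/2, F, G]] = [[-25/9, 0, 0], [155/24, 1105/144, -155/48], [-25/8, -155/48, 41/16]]; det M1 = -16625/648
M2 = [[0, E_t/2, G_s/2], [E_t/2, E, F], [G_s/2, F, G]] = [[0, 155/36, -25/12], [155/36, 1105/144, -155/48], [-25/12, -155/48, 41/16]]; det M2 = -14825/648
det M1 - det M2 = -25/9; K = -25/9 / (665/72)^2 = -576/17689

Answer: K = -576/17689


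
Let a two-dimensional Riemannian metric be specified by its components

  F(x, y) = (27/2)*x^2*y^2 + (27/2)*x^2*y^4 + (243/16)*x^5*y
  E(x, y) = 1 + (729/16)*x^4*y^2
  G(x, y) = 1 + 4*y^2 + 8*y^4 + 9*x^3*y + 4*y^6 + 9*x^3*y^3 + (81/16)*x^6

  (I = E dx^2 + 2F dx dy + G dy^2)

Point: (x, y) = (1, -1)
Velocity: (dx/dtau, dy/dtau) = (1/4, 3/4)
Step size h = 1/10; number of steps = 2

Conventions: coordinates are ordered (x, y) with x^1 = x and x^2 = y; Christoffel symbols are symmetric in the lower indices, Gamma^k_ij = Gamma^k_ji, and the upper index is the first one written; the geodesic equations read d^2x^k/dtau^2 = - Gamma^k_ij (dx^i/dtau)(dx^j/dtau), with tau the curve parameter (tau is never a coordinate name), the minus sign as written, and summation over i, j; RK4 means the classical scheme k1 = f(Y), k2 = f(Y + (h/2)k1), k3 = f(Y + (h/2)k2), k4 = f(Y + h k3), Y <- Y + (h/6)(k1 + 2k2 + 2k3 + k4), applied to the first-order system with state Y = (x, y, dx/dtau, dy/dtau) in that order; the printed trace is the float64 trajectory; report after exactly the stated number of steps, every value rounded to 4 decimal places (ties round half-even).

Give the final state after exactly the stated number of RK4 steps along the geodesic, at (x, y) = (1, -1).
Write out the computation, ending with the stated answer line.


f(Y) = (dx/dtau, dy/dtau, -Gamma^x_ij Y'^i Y'^j, -Gamma^y_ij Y'^i Y'^j) with the Gammas evaluated at the stage position; h = 0.100000; intermediate values shown to 6 dp
step 0: x = 1.0000, y = -1.0000, dx/dtau = 0.2500, dy/dtau = 0.7500
step 1:
  k1: at (x, y) = (1.000000, -1.000000), (dx/dtau, dy/dtau) = (0.250000, 0.750000); Gamma_xxx = 1.836272, Gamma_xxy = -0.918136, Gamma_xyy = -1.088161, Gamma_yxx = 0.476071, Gamma_yxy = -0.238035, Gamma_yyy = -0.282116; k1 = (0.250000, 0.750000, 0.841625, 0.218199)
  k2: at (x, y) = (1.012500, -0.962500), (dx/dtau, dy/dtau) = (0.292081, 0.760910); Gamma_xxx = 1.854692, Gamma_xxy = -0.975520, Gamma_xyy = -1.065551, Gamma_yxx = 0.382310, Gamma_yxy = -0.201085, Gamma_yyy = -0.219643; k2 = (0.292081, 0.760910, 0.892324, 0.183936)
  k3: at (x, y) = (1.014604, -0.961955), (dx/dtau, dy/dtau) = (0.294616, 0.759197); Gamma_xxx = 1.853643, Gamma_xxy = -0.977548, Gamma_xyy = -1.062456, Gamma_yxx = 0.375537, Gamma_yxy = -0.198046, Gamma_yyy = -0.215247; k3 = (0.294616, 0.759197, 0.888784, 0.180063)
  k4: at (x, y) = (1.029462, -0.924080), (dx/dtau, dy/dtau) = (0.338878, 0.768006); Gamma_xxx = 1.860020, Gamma_xxy = -1.036067, Gamma_xyy = -1.031716, Gamma_yxx = 0.273374, Gamma_yxy = -0.152275, Gamma_yyy = -0.151635; k4 = (0.338878, 0.768006, 0.934234, 0.137308)
  Y <- Y + (h/6)(k1 + 2k2 + 2k3 + k4): x = 1.0294, y = -0.9240, dx/dtau = 0.3390, dy/dtau = 0.7681
step 2:
  k1: at (x, y) = (1.029371, -0.924030), (dx/dtau, dy/dtau) = (0.338968, 0.768058); Gamma_xxx = 1.860124, Gamma_xxy = -1.036091, Gamma_xyy = -1.031840, Gamma_yxx = 0.273533, Gamma_yxy = -0.152358, Gamma_yyy = -0.151733; k1 = (0.338968, 0.768058, 0.934456, 0.137412)
  k2: at (x, y) = (1.046320, -0.885627), (dx/dtau, dy/dtau) = (0.385691, 0.774929); Gamma_xxx = 1.853473, Gamma_xxy = -1.094889, Gamma_xyy = -0.993577, Gamma_yxx = 0.165151, Gamma_yxy = -0.097558, Gamma_yyy = -0.088531; k2 = (0.385691, 0.774929, 0.975427, 0.086914)
  k3: at (x, y) = (1.048656, -0.885283), (dx/dtau, dy/dtau) = (0.387739, 0.772404); Gamma_xxx = 1.850734, Gamma_xxy = -1.096137, Gamma_xyy = -0.989743, Gamma_yxx = 0.158715, Gamma_yxy = -0.094002, Gamma_yyy = -0.084878; k3 = (0.387739, 0.772404, 0.968813, 0.083083)
  k4: at (x, y) = (1.068145, -0.846789), (dx/dtau, dy/dtau) = (0.435849, 0.776367); Gamma_xxx = 1.828233, Gamma_xxy = -1.153072, Gamma_xyy = -0.943609, Gamma_yxx = 0.046516, Gamma_yxy = -0.029338, Gamma_yyy = -0.024008; k4 = (0.435849, 0.776367, 1.001807, 0.025489)
  Y <- Y + (h/6)(k1 + 2k2 + 2k3 + k4): x = 1.0681, y = -0.8467, dx/dtau = 0.4360, dy/dtau = 0.7764

Answer: x = 1.0681, y = -0.8467, dx/dtau = 0.4360, dy/dtau = 0.7764


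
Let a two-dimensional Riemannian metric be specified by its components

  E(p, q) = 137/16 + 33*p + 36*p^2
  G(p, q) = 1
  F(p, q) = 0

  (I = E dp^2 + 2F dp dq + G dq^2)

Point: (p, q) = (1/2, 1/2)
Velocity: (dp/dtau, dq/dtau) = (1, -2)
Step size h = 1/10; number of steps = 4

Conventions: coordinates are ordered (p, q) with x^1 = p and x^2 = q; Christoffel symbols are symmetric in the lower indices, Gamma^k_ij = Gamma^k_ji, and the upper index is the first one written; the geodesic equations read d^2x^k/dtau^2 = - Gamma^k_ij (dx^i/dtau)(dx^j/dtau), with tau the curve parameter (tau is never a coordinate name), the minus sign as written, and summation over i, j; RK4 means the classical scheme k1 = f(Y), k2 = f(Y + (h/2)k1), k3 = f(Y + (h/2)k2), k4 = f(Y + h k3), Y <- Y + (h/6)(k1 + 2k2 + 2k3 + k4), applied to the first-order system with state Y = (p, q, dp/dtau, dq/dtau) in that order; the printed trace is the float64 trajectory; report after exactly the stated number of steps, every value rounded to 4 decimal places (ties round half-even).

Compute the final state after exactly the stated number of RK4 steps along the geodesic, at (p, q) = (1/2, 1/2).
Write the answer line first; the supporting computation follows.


Answer: p = 0.8410, q = -0.3000, dp/dtau = 0.7426, dq/dtau = -2.0000

f(Y) = (dp/dtau, dq/dtau, -Gamma^p_ij Y'^i Y'^j, -Gamma^q_ij Y'^i Y'^j) with the Gammas evaluated at the stage position; h = 0.100000; intermediate values shown to 6 dp
step 0: p = 0.5000, q = 0.5000, dp/dtau = 1.0000, dq/dtau = -2.0000
step 1:
  k1: at (p, q) = (0.500000, 0.500000), (dp/dtau, dq/dtau) = (1.000000, -2.000000); Gamma_ppp = 1.012844, Gamma_ppq = 0.000000, Gamma_pqq = 0.000000, Gamma_qpp = 0.000000, Gamma_qpq = 0.000000, Gamma_qqq = 0.000000; k1 = (1.000000, -2.000000, -1.012844, 0.000000)
  k2: at (p, q) = (0.550000, 0.400000), (dp/dtau, dq/dtau) = (0.949358, -2.000000); Gamma_ppp = 0.965361, Gamma_ppq = 0.000000, Gamma_pqq = 0.000000, Gamma_qpp = 0.000000, Gamma_qpq = 0.000000, Gamma_qqq = 0.000000; k2 = (0.949358, -2.000000, -0.870061, 0.000000)
  k3: at (p, q) = (0.547468, 0.400000), (dp/dtau, dq/dtau) = (0.956497, -2.000000); Gamma_ppp = 0.967662, Gamma_ppq = 0.000000, Gamma_pqq = 0.000000, Gamma_qpp = 0.000000, Gamma_qpq = 0.000000, Gamma_qqq = 0.000000; k3 = (0.956497, -2.000000, -0.885301, 0.000000)
  k4: at (p, q) = (0.595650, 0.300000), (dp/dtau, dq/dtau) = (0.911470, -2.000000); Gamma_ppp = 0.925636, Gamma_ppq = 0.000000, Gamma_pqq = 0.000000, Gamma_qpp = 0.000000, Gamma_qpq = 0.000000, Gamma_qqq = 0.000000; k4 = (0.911470, -2.000000, -0.768998, 0.000000)
  Y <- Y + (h/6)(k1 + 2k2 + 2k3 + k4): p = 0.5954, q = 0.3000, dp/dtau = 0.9118, dq/dtau = -2.0000
step 2:
  k1: at (p, q) = (0.595386, 0.300000), (dp/dtau, dq/dtau) = (0.911791, -2.000000); Gamma_ppp = 0.925856, Gamma_ppq = 0.000000, Gamma_pqq = 0.000000, Gamma_qpp = 0.000000, Gamma_qpq = 0.000000, Gamma_qqq = 0.000000; k1 = (0.911791, -2.000000, -0.769722, 0.000000)
  k2: at (p, q) = (0.640976, 0.200000), (dp/dtau, dq/dtau) = (0.873304, -2.000000); Gamma_ppp = 0.889223, Gamma_ppq = 0.000000, Gamma_pqq = 0.000000, Gamma_qpp = 0.000000, Gamma_qpq = 0.000000, Gamma_qqq = 0.000000; k2 = (0.873304, -2.000000, -0.678175, 0.000000)
  k3: at (p, q) = (0.639052, 0.200000), (dp/dtau, dq/dtau) = (0.877882, -2.000000); Gamma_ppp = 0.890712, Gamma_ppq = 0.000000, Gamma_pqq = 0.000000, Gamma_qpp = 0.000000, Gamma_qpq = 0.000000, Gamma_qqq = 0.000000; k3 = (0.877882, -2.000000, -0.686451, 0.000000)
  k4: at (p, q) = (0.683175, 0.100000), (dp/dtau, dq/dtau) = (0.843146, -2.000000); Gamma_ppp = 0.857749, Gamma_ppq = 0.000000, Gamma_pqq = 0.000000, Gamma_qpp = 0.000000, Gamma_qpq = 0.000000, Gamma_qqq = 0.000000; k4 = (0.843146, -2.000000, -0.609769, 0.000000)
  Y <- Y + (h/6)(k1 + 2k2 + 2k3 + k4): p = 0.6830, q = 0.1000, dp/dtau = 0.8433, dq/dtau = -2.0000
step 3:
  k1: at (p, q) = (0.683008, 0.100000), (dp/dtau, dq/dtau) = (0.843312, -2.000000); Gamma_ppp = 0.857869, Gamma_ppq = 0.000000, Gamma_pqq = 0.000000, Gamma_qpp = 0.000000, Gamma_qpq = 0.000000, Gamma_qqq = 0.000000; k1 = (0.843312, -2.000000, -0.610094, 0.000000)
  k2: at (p, q) = (0.725174, 0.000000), (dp/dtau, dq/dtau) = (0.812807, -2.000000); Gamma_ppp = 0.828516, Gamma_ppq = 0.000000, Gamma_pqq = 0.000000, Gamma_qpp = 0.000000, Gamma_qpq = 0.000000, Gamma_qqq = 0.000000; k2 = (0.812807, -2.000000, -0.547363, 0.000000)
  k3: at (p, q) = (0.723648, 0.000000), (dp/dtau, dq/dtau) = (0.815943, -2.000000); Gamma_ppp = 0.829543, Gamma_ppq = 0.000000, Gamma_pqq = 0.000000, Gamma_qpp = 0.000000, Gamma_qpq = 0.000000, Gamma_qqq = 0.000000; k3 = (0.815943, -2.000000, -0.552280, 0.000000)
  k4: at (p, q) = (0.764602, -0.100000), (dp/dtau, dq/dtau) = (0.788084, -2.000000); Gamma_ppp = 0.802794, Gamma_ppq = 0.000000, Gamma_pqq = 0.000000, Gamma_qpp = 0.000000, Gamma_qpq = 0.000000, Gamma_qqq = 0.000000; k4 = (0.788084, -2.000000, -0.498596, 0.000000)
  Y <- Y + (h/6)(k1 + 2k2 + 2k3 + k4): p = 0.7645, q = -0.1000, dp/dtau = 0.7882, dq/dtau = -2.0000
step 4:
  k1: at (p, q) = (0.764490, -0.100000), (dp/dtau, dq/dtau) = (0.788179, -2.000000); Gamma_ppp = 0.802865, Gamma_ppq = 0.000000, Gamma_pqq = 0.000000, Gamma_qpp = 0.000000, Gamma_qpq = 0.000000, Gamma_qqq = 0.000000; k1 = (0.788179, -2.000000, -0.498760, 0.000000)
  k2: at (p, q) = (0.803899, -0.200000), (dp/dtau, dq/dtau) = (0.763241, -2.000000); Gamma_ppp = 0.778671, Gamma_ppq = 0.000000, Gamma_pqq = 0.000000, Gamma_qpp = 0.000000, Gamma_qpq = 0.000000, Gamma_qqq = 0.000000; k2 = (0.763241, -2.000000, -0.453604, 0.000000)
  k3: at (p, q) = (0.802652, -0.200000), (dp/dtau, dq/dtau) = (0.765498, -2.000000); Gamma_ppp = 0.779415, Gamma_ppq = 0.000000, Gamma_pqq = 0.000000, Gamma_qpp = 0.000000, Gamma_qpq = 0.000000, Gamma_qqq = 0.000000; k3 = (0.765498, -2.000000, -0.456728, 0.000000)
  k4: at (p, q) = (0.841040, -0.300000), (dp/dtau, dq/dtau) = (0.742506, -2.000000); Gamma_ppp = 0.757145, Gamma_ppq = 0.000000, Gamma_pqq = 0.000000, Gamma_qpp = 0.000000, Gamma_qpq = 0.000000, Gamma_qqq = 0.000000; k4 = (0.742506, -2.000000, -0.417425, 0.000000)
  Y <- Y + (h/6)(k1 + 2k2 + 2k3 + k4): p = 0.8410, q = -0.3000, dp/dtau = 0.7426, dq/dtau = -2.0000


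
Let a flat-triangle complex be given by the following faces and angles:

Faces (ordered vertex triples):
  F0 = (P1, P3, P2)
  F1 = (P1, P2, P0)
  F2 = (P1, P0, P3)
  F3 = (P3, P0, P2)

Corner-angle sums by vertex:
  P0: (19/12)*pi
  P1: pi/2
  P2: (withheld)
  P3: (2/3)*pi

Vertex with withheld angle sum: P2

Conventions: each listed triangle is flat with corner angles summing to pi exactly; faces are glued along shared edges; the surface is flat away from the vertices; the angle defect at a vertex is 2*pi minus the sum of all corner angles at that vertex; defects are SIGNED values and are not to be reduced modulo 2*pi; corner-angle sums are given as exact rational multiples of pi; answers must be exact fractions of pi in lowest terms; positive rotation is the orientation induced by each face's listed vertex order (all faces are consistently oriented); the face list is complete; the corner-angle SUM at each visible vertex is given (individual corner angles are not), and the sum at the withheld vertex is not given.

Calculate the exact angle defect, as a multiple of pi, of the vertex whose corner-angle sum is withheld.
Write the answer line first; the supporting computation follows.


Answer: defect(P2) = (3/4)*pi

V = 4, E = 6, F = 4; chi = V - E + F = 2
Gauss-Bonnet: total defect = 2*pi*chi = 4*pi; visible defects sum to (13/4)*pi


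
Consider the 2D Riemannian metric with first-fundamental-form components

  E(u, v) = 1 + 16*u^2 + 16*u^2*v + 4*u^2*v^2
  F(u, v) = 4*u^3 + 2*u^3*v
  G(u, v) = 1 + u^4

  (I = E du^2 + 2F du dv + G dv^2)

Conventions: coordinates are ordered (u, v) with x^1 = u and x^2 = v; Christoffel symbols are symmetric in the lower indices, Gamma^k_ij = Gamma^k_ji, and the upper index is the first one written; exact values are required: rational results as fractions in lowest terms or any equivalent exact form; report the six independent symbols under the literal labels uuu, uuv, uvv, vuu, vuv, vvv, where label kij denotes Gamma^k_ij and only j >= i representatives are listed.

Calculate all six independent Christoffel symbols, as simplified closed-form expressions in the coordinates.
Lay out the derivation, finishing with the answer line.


E = 1 + 16*u^2 + 16*u^2*v + 4*u^2*v^2; F = 4*u^3 + 2*u^3*v; G = 1 + u^4
Gamma^k_ij = (1/2) g^{kl} (d_i g_jl + d_j g_il - d_l g_ij), with g^inv = (1/(EG-F^2)) [[G, -F], [-F, E]]
first partials: E_u = 32*u + 32*u*v + 8*u*v^2, E_v = 16*u^2 + 8*u^2*v, F_u = 12*u^2 + 6*u^2*v, F_v = 2*u^3, G_u = 4*u^3, G_v = 0
D = EG - F^2 = 1 + 16*u^2 + 16*u^2*v + 4*u^2*v^2 + u^4
expanded: Gamma^u_uu = (G E_u - 2F F_u + F E_v)/(2D), Gamma^u_uv = (G E_v - F G_u)/(2D), Gamma^u_vv = (2G F_v - G G_u - F G_v)/(2D), Gamma^v_uu = (2E F_u - E E_v - F E_u)/(2D), Gamma^v_uv = (E G_u - F E_v)/(2D), Gamma^v_vv = (E G_v - 2F F_v + F G_u)/(2D); substitute and cancel common factors

Answer: Gamma_uuu = (4*u*v^2 + 16*u*v + 16*u)/(u^4 + 4*u^2*v^2 + 16*u^2*v + 16*u^2 + 1), Gamma_uuv = (4*u^2*v + 8*u^2)/(u^4 + 4*u^2*v^2 + 16*u^2*v + 16*u^2 + 1), Gamma_uvv = 0, Gamma_vuu = (2*u^2*v + 4*u^2)/(u^4 + 4*u^2*v^2 + 16*u^2*v + 16*u^2 + 1), Gamma_vuv = 2*u^3/(u^4 + 4*u^2*v^2 + 16*u^2*v + 16*u^2 + 1), Gamma_vvv = 0


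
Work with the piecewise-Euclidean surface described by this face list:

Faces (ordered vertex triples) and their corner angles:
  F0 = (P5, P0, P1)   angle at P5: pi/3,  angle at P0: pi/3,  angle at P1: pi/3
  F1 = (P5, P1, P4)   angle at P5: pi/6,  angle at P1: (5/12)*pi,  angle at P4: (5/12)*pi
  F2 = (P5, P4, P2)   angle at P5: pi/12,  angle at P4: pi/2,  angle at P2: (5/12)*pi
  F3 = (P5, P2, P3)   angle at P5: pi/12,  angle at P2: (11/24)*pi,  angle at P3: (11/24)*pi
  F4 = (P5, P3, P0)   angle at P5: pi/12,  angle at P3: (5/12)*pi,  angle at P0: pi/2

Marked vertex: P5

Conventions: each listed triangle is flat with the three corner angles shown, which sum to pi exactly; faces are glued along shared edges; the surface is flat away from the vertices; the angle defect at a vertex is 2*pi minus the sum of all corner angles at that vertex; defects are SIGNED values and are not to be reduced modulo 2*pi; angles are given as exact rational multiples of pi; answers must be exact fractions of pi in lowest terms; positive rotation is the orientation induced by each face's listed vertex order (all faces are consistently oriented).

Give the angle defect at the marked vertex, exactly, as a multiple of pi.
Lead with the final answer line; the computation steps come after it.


Answer: defect(P5) = (5/4)*pi

Sum of corner angles at P5: (3/4)*pi
defect = 2*pi - (3/4)*pi


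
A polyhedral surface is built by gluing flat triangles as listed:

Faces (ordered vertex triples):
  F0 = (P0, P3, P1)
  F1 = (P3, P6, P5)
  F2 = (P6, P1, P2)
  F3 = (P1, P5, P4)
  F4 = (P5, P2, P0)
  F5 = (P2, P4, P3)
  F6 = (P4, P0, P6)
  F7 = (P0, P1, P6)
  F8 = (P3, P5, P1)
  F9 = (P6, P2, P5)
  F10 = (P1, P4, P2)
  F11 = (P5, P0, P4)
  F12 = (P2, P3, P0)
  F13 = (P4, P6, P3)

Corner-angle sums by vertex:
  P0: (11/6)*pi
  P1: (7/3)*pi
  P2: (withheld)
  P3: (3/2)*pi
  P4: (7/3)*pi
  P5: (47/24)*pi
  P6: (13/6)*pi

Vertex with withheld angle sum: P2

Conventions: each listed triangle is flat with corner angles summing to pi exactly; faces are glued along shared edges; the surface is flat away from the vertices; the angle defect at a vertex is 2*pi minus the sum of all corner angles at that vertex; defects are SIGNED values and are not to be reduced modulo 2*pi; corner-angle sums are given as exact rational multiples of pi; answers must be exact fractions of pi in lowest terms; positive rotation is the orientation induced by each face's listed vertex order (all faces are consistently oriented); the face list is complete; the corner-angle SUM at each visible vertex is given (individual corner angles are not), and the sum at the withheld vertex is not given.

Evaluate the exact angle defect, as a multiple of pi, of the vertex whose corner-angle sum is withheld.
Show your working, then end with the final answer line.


V = 7, E = 21, F = 14; chi = V - E + F = 0
Gauss-Bonnet: total defect = 2*pi*chi = 0; visible defects sum to -pi/8

Answer: defect(P2) = pi/8


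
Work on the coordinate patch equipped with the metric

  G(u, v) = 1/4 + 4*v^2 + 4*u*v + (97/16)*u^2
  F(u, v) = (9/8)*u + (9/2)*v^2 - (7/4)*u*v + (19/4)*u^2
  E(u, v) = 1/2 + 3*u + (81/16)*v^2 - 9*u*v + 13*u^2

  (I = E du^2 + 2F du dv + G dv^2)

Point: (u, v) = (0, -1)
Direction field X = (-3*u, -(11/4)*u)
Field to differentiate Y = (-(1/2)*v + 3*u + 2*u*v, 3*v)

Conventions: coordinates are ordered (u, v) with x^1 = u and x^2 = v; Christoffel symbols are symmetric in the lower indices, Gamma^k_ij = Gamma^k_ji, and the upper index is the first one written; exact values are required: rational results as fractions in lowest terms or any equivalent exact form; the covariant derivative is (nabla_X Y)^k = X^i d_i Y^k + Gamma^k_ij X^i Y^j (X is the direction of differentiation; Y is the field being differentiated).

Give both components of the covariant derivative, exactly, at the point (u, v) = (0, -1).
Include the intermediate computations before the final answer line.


E = 89/16, F = 9/2, G = 17/4 at the point
E_u = 12, E_v = -81/8, F_u = 23/8, F_v = -9, G_u = -4, G_v = -8
EG - F^2 = 217/64;  g^inv = (64/217) * [[17/4, -9/2], [-9/2, 89/16]]
first-kind symbols [ij,l] = (1/2)(d_i g_jl + d_j g_il - d_l g_ij): [uu,u] = E_u/2 = 6, [uu,v] = F_u - E_v/2 = 127/16, [uv,u] = E_v/2 = -81/16, [uv,v] = G_u/2 = -2, [vv,u] = F_v - G_u/2 = -7, [vv,v] = G_v/2 = -4
Gamma^u_ij = (G*[ij,u] - F*[ij,v])/(EG - F^2), Gamma^v_ij = (E*[ij,v] - F*[ij,u])/(EG - F^2)
Gamma_uuu = -654/217, Gamma_uuv = -801/217, Gamma_uvv = -752/217, Gamma_vuu = 4391/868, Gamma_vuv = 746/217, Gamma_vvv = 592/217
X = (0, 0), Y = (1/2, -3) at the point

Answer: (nabla_X Y)^u = 0, (nabla_X Y)^v = 0


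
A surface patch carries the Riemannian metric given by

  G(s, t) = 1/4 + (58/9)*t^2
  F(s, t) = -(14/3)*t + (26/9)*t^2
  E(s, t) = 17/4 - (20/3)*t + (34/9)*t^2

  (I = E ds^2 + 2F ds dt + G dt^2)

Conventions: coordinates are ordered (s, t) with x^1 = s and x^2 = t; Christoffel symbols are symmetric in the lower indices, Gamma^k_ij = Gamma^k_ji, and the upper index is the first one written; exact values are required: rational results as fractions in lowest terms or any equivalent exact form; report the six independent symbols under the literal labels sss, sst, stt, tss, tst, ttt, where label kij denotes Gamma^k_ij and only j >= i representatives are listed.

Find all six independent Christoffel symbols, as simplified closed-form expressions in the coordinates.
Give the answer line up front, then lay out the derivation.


Answer: Gamma_sss = (14144*t^3 - 35328*t^2 + 20160*t)/(20736*t^4 - 20736*t^3 + 8496*t^2 - 2160*t + 1377), Gamma_sst = (31552*t^3 - 27840*t^2 + 1224*t - 1080)/(20736*t^4 - 20736*t^3 + 8496*t^2 - 2160*t + 1377), Gamma_stt = (24128*t^3 + 1872*t - 1512)/(20736*t^4 - 20736*t^3 + 8496*t^2 - 2160*t + 1377), Gamma_tss = (-18496*t^3 + 48960*t^2 - 49608*t + 18360)/(20736*t^4 - 20736*t^3 + 8496*t^2 - 2160*t + 1377), Gamma_tst = (-14144*t^3 + 35328*t^2 - 20160*t)/(20736*t^4 - 20736*t^3 + 8496*t^2 - 2160*t + 1377), Gamma_ttt = (9920*t^3 - 3264*t^2 + 7272*t)/(20736*t^4 - 20736*t^3 + 8496*t^2 - 2160*t + 1377)

E = 17/4 - (20/3)*t + (34/9)*t^2; F = -(14/3)*t + (26/9)*t^2; G = 1/4 + (58/9)*t^2
Gamma^k_ij = (1/2) g^{kl} (d_i g_jl + d_j g_il - d_l g_ij), with g^inv = (1/(EG-F^2)) [[G, -F], [-F, E]]
first partials: E_s = 0, E_t = -20/3 + (68/9)*t, F_s = 0, F_t = -14/3 + (52/9)*t, G_s = 0, G_t = (116/9)*t
D = EG - F^2 = 17/16 - (5/3)*t + (59/9)*t^2 - 16*t^3 + 16*t^4
expanded: Gamma^s_ss = (G E_s - 2F F_s + F E_t)/(2D), Gamma^s_st = (G E_t - F G_s)/(2D), Gamma^s_tt = (2G F_t - G G_s - F G_t)/(2D), Gamma^t_ss = (2E F_s - E E_t - F E_s)/(2D), Gamma^t_st = (E G_s - F E_t)/(2D), Gamma^t_tt = (E G_t - 2F F_t + F G_s)/(2D); substitute and cancel common factors


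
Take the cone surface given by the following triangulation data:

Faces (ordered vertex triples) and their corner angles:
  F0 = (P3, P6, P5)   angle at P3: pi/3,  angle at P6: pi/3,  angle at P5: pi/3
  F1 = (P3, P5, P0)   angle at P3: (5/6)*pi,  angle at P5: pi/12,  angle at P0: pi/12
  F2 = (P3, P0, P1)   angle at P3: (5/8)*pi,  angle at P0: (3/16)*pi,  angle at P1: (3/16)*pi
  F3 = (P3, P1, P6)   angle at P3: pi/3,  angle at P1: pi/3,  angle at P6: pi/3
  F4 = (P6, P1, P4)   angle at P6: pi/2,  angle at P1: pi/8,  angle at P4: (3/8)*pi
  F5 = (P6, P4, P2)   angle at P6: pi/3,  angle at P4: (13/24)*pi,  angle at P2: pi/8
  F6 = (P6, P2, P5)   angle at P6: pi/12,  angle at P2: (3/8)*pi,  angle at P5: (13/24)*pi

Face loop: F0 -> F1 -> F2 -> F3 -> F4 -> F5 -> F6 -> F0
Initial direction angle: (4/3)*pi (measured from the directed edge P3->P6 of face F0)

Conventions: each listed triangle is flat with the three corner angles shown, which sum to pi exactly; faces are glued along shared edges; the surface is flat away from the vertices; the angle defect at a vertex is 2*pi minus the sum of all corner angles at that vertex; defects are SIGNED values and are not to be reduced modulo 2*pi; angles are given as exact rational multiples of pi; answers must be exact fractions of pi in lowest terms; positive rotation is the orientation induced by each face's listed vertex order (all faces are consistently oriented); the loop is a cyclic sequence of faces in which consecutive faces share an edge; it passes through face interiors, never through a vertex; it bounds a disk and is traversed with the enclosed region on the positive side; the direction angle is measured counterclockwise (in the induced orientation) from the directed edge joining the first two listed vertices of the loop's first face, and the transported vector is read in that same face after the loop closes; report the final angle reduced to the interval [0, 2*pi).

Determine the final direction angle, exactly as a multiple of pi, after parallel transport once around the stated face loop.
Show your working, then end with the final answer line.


enclosed vertex P3: corner angles sum to (17/8)*pi, defect = 2*pi - (17/8)*pi = -pi/8
enclosed vertex P6: corner angles sum to (19/12)*pi, defect = 2*pi - (19/12)*pi = (5/12)*pi
holonomy = initial angle + sum of enclosed defects (mod 2*pi), positive in the induced orientation
final angle = (4/3)*pi + (7/24)*pi = (13/8)*pi (mod 2*pi)

Answer: final direction angle = (13/8)*pi


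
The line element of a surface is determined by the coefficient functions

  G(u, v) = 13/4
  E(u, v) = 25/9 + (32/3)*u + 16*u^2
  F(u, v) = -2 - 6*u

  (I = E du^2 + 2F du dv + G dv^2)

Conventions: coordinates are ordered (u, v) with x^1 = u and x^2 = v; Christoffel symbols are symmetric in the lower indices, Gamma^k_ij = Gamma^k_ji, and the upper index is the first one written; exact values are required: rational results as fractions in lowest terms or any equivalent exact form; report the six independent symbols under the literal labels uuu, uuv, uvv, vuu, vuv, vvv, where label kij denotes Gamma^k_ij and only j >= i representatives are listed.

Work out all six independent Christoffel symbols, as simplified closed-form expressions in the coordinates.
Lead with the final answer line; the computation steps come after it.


Answer: Gamma_uuu = (576*u + 192)/(576*u^2 + 384*u + 181), Gamma_uuv = 0, Gamma_uvv = 0, Gamma_vuu = -216/(576*u^2 + 384*u + 181), Gamma_vuv = 0, Gamma_vvv = 0

E = 25/9 + (32/3)*u + 16*u^2; F = -2 - 6*u; G = 13/4
Gamma^k_ij = (1/2) g^{kl} (d_i g_jl + d_j g_il - d_l g_ij), with g^inv = (1/(EG-F^2)) [[G, -F], [-F, E]]
first partials: E_u = 32/3 + 32*u, E_v = 0, F_u = -6, F_v = 0, G_u = 0, G_v = 0
D = EG - F^2 = 181/36 + (32/3)*u + 16*u^2
expanded: Gamma^u_uu = (G E_u - 2F F_u + F E_v)/(2D), Gamma^u_uv = (G E_v - F G_u)/(2D), Gamma^u_vv = (2G F_v - G G_u - F G_v)/(2D), Gamma^v_uu = (2E F_u - E E_v - F E_u)/(2D), Gamma^v_uv = (E G_u - F E_v)/(2D), Gamma^v_vv = (E G_v - 2F F_v + F G_u)/(2D); substitute and cancel common factors


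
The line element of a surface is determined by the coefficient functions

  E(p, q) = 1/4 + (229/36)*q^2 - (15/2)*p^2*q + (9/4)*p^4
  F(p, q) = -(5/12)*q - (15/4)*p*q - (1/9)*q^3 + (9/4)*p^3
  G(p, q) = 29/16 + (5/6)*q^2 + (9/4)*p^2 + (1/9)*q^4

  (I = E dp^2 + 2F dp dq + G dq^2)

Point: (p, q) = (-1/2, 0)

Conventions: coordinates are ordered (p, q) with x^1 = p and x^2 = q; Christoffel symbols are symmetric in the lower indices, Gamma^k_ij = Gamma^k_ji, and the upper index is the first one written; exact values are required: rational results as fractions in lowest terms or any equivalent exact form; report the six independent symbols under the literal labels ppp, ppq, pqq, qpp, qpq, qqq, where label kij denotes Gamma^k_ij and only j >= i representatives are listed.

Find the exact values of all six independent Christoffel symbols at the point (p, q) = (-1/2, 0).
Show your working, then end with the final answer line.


E = 25/64, F = -9/32, G = 19/8 at the point
E_p = -9/8, E_q = -15/8, F_p = 27/16, F_q = 35/24, G_p = -9/4, G_q = 0
EG - F^2 = 869/1024;  g^inv = (1024/869) * [[19/8, 9/32], [9/32, 25/64]]
first-kind symbols [ij,l] = (1/2)(d_i g_jl + d_j g_il - d_l g_ij): [pp,p] = E_p/2 = -9/16, [pp,q] = F_p - E_q/2 = 21/8, [pq,p] = E_q/2 = -15/16, [pq,q] = G_p/2 = -9/8, [qq,p] = F_q - G_p/2 = 31/12, [qq,q] = G_q/2 = 0
Gamma^p_ij = (G*[ij,p] - F*[ij,q])/(EG - F^2), Gamma^q_ij = (E*[ij,q] - F*[ij,p])/(EG - F^2)

Answer: Gamma_ppp = -612/869, Gamma_ppq = -2604/869, Gamma_pqq = 18848/2607, Gamma_qpp = 888/869, Gamma_qpq = -720/869, Gamma_qqq = 744/869


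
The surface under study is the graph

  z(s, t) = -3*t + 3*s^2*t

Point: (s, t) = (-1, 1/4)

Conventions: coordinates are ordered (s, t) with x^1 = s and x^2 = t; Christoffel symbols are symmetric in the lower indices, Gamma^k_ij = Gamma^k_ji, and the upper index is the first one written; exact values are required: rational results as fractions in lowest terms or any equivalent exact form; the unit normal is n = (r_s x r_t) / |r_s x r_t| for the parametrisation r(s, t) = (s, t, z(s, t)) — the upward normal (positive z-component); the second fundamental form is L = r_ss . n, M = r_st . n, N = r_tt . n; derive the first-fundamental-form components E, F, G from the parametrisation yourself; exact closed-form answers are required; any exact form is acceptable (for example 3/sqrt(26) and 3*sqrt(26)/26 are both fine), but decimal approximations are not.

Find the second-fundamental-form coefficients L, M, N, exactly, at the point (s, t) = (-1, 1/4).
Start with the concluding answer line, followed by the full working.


Answer: L = 3*sqrt(13)/13, M = -12*sqrt(13)/13, N = 0

z_s = -3/2, z_t = 0, z_ss = 3/2, z_st = -6, z_tt = 0
E = 13/4, F = 0, G = 1; answer radicand W^2 = 13/4
unnormalised second-form numerators: l = 3/2, m = -6, n = 0; L = l/sqrt(13/4), and similarly M = m/sqrt(W^2), N = n/sqrt(W^2)


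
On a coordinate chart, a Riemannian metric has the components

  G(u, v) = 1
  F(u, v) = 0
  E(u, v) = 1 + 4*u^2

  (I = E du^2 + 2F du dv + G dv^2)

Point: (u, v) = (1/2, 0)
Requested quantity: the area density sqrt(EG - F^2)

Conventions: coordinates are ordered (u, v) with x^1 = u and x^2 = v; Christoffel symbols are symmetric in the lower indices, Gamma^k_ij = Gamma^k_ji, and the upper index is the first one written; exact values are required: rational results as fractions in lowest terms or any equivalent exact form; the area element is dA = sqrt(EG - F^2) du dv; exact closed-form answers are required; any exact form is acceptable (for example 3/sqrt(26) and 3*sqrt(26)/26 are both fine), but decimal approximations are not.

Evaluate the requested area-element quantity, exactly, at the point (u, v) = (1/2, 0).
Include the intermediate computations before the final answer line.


E = 2, F = 0, G = 1; EG - F^2 = 2

Answer: sqrt(EG - F^2) = sqrt(2)


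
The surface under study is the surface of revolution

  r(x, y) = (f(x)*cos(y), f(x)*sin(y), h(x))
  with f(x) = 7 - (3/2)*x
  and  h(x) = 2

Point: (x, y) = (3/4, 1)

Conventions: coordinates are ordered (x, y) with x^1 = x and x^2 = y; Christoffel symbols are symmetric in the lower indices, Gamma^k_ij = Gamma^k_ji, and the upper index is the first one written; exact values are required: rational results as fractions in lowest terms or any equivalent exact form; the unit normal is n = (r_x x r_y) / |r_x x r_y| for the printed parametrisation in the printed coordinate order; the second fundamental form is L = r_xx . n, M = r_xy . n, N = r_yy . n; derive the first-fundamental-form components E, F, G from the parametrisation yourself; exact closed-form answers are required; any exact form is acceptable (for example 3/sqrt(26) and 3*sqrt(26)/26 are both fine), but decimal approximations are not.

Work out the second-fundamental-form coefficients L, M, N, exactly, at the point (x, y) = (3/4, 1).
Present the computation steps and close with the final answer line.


f = 47/8, f' = -3/2, f'' = 0, h' = 0, h'' = 0
E = 9/4, F = 0, G = 2209/64; answer radicand W^2 = 9/4
unnormalised second-form numerators: l = 0, m = 0, n = 0; L = l/sqrt(9/4), and similarly M = m/sqrt(W^2), N = n/sqrt(W^2)

Answer: L = 0, M = 0, N = 0


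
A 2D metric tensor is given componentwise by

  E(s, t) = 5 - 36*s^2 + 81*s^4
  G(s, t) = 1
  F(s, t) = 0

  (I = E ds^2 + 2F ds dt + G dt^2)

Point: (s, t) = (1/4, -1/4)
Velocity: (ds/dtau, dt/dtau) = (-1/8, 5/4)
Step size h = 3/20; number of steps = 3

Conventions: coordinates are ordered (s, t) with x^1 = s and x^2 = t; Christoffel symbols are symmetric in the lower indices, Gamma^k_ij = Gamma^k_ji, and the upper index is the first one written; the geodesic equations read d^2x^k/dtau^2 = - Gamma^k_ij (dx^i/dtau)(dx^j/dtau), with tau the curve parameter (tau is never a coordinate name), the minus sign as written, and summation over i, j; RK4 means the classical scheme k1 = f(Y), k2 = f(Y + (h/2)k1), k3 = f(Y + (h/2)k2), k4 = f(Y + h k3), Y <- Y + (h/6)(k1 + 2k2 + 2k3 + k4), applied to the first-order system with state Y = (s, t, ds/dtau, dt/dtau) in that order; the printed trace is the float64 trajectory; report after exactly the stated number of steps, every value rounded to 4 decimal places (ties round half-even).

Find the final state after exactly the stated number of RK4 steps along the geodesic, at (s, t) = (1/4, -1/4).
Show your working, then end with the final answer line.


f(Y) = (ds/dtau, dt/dtau, -Gamma^s_ij Y'^i Y'^j, -Gamma^t_ij Y'^i Y'^j) with the Gammas evaluated at the stage position; h = 0.150000; intermediate values shown to 6 dp
step 0: s = 0.2500, t = -0.2500, ds/dtau = -0.1250, dt/dtau = 1.2500
step 1:
  k1: at (s, t) = (0.250000, -0.250000), (ds/dtau, dt/dtau) = (-0.125000, 1.250000); Gamma_sss = -2.109554, Gamma_sst = 0.000000, Gamma_stt = 0.000000, Gamma_tss = 0.000000, Gamma_tst = 0.000000, Gamma_ttt = 0.000000; k1 = (-0.125000, 1.250000, 0.032962, 0.000000)
  k2: at (s, t) = (0.240625, -0.156250), (ds/dtau, dt/dtau) = (-0.122528, 1.250000); Gamma_sss = -2.009790, Gamma_sst = 0.000000, Gamma_stt = 0.000000, Gamma_tss = 0.000000, Gamma_tst = 0.000000, Gamma_ttt = 0.000000; k2 = (-0.122528, 1.250000, 0.030173, 0.000000)
  k3: at (s, t) = (0.240810, -0.156250), (ds/dtau, dt/dtau) = (-0.122737, 1.250000); Gamma_sss = -2.011745, Gamma_sst = 0.000000, Gamma_stt = 0.000000, Gamma_tss = 0.000000, Gamma_tst = 0.000000, Gamma_ttt = 0.000000; k3 = (-0.122737, 1.250000, 0.030306, 0.000000)
  k4: at (s, t) = (0.231589, -0.062500), (ds/dtau, dt/dtau) = (-0.120454, 1.250000); Gamma_sss = -1.915401, Gamma_sst = 0.000000, Gamma_stt = 0.000000, Gamma_tss = 0.000000, Gamma_tst = 0.000000, Gamma_ttt = 0.000000; k4 = (-0.120454, 1.250000, 0.027791, 0.000000)
  Y <- Y + (h/6)(k1 + 2k2 + 2k3 + k4): s = 0.2316, t = -0.0625, ds/dtau = -0.1205, dt/dtau = 1.2500
step 2:
  k1: at (s, t) = (0.231600, -0.062500), (ds/dtau, dt/dtau) = (-0.120457, 1.250000); Gamma_sss = -1.915515, Gamma_sst = 0.000000, Gamma_stt = 0.000000, Gamma_tss = 0.000000, Gamma_tst = 0.000000, Gamma_ttt = 0.000000; k1 = (-0.120457, 1.250000, 0.027794, 0.000000)
  k2: at (s, t) = (0.222566, 0.031250), (ds/dtau, dt/dtau) = (-0.118373, 1.250000); Gamma_sss = -1.822980, Gamma_sst = 0.000000, Gamma_stt = 0.000000, Gamma_tss = 0.000000, Gamma_tst = 0.000000, Gamma_ttt = 0.000000; k2 = (-0.118373, 1.250000, 0.025544, 0.000000)
  k3: at (s, t) = (0.222722, 0.031250), (ds/dtau, dt/dtau) = (-0.118541, 1.250000); Gamma_sss = -1.824565, Gamma_sst = 0.000000, Gamma_stt = 0.000000, Gamma_tss = 0.000000, Gamma_tst = 0.000000, Gamma_ttt = 0.000000; k3 = (-0.118541, 1.250000, 0.025639, 0.000000)
  k4: at (s, t) = (0.213819, 0.125000), (ds/dtau, dt/dtau) = (-0.116611, 1.250000); Gamma_sss = -1.735198, Gamma_sst = 0.000000, Gamma_stt = 0.000000, Gamma_tss = 0.000000, Gamma_tst = 0.000000, Gamma_ttt = 0.000000; k4 = (-0.116611, 1.250000, 0.023596, 0.000000)
  Y <- Y + (h/6)(k1 + 2k2 + 2k3 + k4): s = 0.2138, t = 0.1250, ds/dtau = -0.1166, dt/dtau = 1.2500
step 3:
  k1: at (s, t) = (0.213828, 0.125000), (ds/dtau, dt/dtau) = (-0.116613, 1.250000); Gamma_sss = -1.735285, Gamma_sst = 0.000000, Gamma_stt = 0.000000, Gamma_tss = 0.000000, Gamma_tst = 0.000000, Gamma_ttt = 0.000000; k1 = (-0.116613, 1.250000, 0.023598, 0.000000)
  k2: at (s, t) = (0.205082, 0.218750), (ds/dtau, dt/dtau) = (-0.114844, 1.250000); Gamma_sss = -1.649309, Gamma_sst = 0.000000, Gamma_stt = 0.000000, Gamma_tss = 0.000000, Gamma_tst = 0.000000, Gamma_ttt = 0.000000; k2 = (-0.114844, 1.250000, 0.021753, 0.000000)
  k3: at (s, t) = (0.205215, 0.218750), (ds/dtau, dt/dtau) = (-0.114982, 1.250000); Gamma_sss = -1.650600, Gamma_sst = 0.000000, Gamma_stt = 0.000000, Gamma_tss = 0.000000, Gamma_tst = 0.000000, Gamma_ttt = 0.000000; k3 = (-0.114982, 1.250000, 0.021822, 0.000000)
  k4: at (s, t) = (0.196581, 0.312500), (ds/dtau, dt/dtau) = (-0.113340, 1.250000); Gamma_sss = -1.567451, Gamma_sst = 0.000000, Gamma_stt = 0.000000, Gamma_tss = 0.000000, Gamma_tst = 0.000000, Gamma_ttt = 0.000000; k4 = (-0.113340, 1.250000, 0.020135, 0.000000)
  Y <- Y + (h/6)(k1 + 2k2 + 2k3 + k4): s = 0.1966, t = 0.3125, ds/dtau = -0.1133, dt/dtau = 1.2500

Answer: s = 0.1966, t = 0.3125, ds/dtau = -0.1133, dt/dtau = 1.2500
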